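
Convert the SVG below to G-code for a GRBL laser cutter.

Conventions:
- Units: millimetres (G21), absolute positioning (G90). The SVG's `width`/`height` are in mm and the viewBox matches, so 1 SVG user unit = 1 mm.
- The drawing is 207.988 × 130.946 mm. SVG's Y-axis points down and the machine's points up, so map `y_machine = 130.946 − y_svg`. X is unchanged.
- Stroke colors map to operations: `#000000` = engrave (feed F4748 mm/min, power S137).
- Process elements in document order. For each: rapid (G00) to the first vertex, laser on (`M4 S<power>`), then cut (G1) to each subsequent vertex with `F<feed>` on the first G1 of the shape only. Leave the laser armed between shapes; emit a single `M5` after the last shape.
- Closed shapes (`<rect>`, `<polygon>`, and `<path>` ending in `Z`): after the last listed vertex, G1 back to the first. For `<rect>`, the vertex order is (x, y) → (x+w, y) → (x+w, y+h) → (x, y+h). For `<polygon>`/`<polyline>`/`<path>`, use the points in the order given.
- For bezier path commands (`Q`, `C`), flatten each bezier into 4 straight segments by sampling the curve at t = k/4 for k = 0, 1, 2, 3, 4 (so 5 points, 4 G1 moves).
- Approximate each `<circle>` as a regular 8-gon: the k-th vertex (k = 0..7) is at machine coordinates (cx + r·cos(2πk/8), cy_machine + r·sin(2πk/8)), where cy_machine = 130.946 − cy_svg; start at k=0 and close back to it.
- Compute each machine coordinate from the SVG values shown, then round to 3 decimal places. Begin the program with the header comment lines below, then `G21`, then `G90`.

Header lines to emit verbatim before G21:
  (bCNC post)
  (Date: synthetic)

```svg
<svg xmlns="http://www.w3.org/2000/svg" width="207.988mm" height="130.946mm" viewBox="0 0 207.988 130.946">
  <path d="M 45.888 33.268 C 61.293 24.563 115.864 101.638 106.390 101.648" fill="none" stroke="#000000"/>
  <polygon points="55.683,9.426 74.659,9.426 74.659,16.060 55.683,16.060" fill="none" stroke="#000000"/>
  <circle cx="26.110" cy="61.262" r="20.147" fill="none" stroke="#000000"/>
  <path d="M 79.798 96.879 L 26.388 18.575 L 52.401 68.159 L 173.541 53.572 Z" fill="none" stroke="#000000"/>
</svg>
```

(bCNC post)
(Date: synthetic)
G21
G90
G00 X45.888 Y97.678
M4 S137
G1 X63.173 Y90.667 F4748
G1 X85.469 Y66.756
G1 X103.100 Y41.211
G1 X106.390 Y29.298
G00 X55.683 Y121.520
M4 S137
G1 X74.659 Y121.520 F4748
G1 X74.659 Y114.886
G1 X55.683 Y114.886
G1 X55.683 Y121.520
G00 X46.257 Y69.684
M4 S137
G1 X40.356 Y83.930 F4748
G1 X26.110 Y89.831
G1 X11.864 Y83.930
G1 X5.963 Y69.684
G1 X11.864 Y55.438
G1 X26.110 Y49.537
G1 X40.356 Y55.438
G1 X46.257 Y69.684
G00 X79.798 Y34.067
M4 S137
G1 X26.388 Y112.371 F4748
G1 X52.401 Y62.787
G1 X173.541 Y77.374
G1 X79.798 Y34.067
M5

Since the viewBox matches the mm dimensions, user units are millimetres directly. The only transform is the Y-flip y_m = 130.946 − y_svg.

Shape 1 is a cubic bezier drawn with `<path>`. Its stroke #000000 means engrave at S137, F4748. After flipping Y the toolpath is (45.888,97.678) → (63.173,90.667) → (85.469,66.756) → (103.100,41.211) → (106.390,29.298).

Shape 2 is a rectangle drawn with `<polygon>`. Its stroke #000000 means engrave at S137, F4748. After flipping Y the toolpath is (55.683,121.520) → (74.659,121.520) → (74.659,114.886) → (55.683,114.886) → (55.683,121.520), returning to the start.

Shape 3 is a circle drawn with `<circle>`. Its stroke #000000 means engrave at S137, F4748. After flipping Y the toolpath is (46.257,69.684) → (40.356,83.930) → (26.110,89.831) → (11.864,83.930) → (5.963,69.684) → (11.864,55.438) → (26.110,49.537) → (40.356,55.438) → (46.257,69.684), returning to the start.

Shape 4 is a closed polygon drawn with `<path>`. Its stroke #000000 means engrave at S137, F4748. After flipping Y the toolpath is (79.798,34.067) → (26.388,112.371) → (52.401,62.787) → (173.541,77.374) → (79.798,34.067), returning to the start.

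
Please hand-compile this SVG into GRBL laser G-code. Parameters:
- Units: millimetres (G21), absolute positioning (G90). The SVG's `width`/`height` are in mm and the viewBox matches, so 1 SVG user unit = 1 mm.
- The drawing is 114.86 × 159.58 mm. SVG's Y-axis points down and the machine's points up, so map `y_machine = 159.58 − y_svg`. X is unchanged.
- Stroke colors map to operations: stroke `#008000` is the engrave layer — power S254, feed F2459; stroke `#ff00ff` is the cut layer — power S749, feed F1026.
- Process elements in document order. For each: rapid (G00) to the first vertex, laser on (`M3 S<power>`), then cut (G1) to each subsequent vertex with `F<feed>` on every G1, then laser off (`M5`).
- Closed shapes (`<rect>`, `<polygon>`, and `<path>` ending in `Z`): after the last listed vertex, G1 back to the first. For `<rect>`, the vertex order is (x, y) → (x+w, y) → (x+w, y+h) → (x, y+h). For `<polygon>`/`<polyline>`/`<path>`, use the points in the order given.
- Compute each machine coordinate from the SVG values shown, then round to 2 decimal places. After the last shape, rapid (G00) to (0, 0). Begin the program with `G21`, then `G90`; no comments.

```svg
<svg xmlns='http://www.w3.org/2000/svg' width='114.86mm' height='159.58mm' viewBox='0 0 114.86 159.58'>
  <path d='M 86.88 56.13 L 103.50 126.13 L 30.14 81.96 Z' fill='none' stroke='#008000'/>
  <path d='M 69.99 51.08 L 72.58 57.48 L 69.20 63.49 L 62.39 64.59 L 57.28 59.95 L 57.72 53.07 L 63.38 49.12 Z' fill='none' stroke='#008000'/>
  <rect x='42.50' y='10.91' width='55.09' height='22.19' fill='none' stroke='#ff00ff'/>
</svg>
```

G21
G90
G00 X86.88 Y103.45
M3 S254
G1 X103.50 Y33.45 F2459
G1 X30.14 Y77.62 F2459
G1 X86.88 Y103.45 F2459
M5
G00 X69.99 Y108.50
M3 S254
G1 X72.58 Y102.10 F2459
G1 X69.20 Y96.09 F2459
G1 X62.39 Y94.99 F2459
G1 X57.28 Y99.63 F2459
G1 X57.72 Y106.51 F2459
G1 X63.38 Y110.46 F2459
G1 X69.99 Y108.50 F2459
M5
G00 X42.50 Y148.67
M3 S749
G1 X97.59 Y148.67 F1026
G1 X97.59 Y126.48 F1026
G1 X42.50 Y126.48 F1026
G1 X42.50 Y148.67 F1026
M5
G00 X0.00 Y0.00

1 u = 1 mm; y_m = 159.58 − y.

[1] `<path>` closed polygon, #008000→engrave S254 F2459: (86.88,103.45) → (103.50,33.45) → (30.14,77.62) → (86.88,103.45) (closed)

[2] `<path>` regular polygon, #008000→engrave S254 F2459: (69.99,108.50) → (72.58,102.10) → (69.20,96.09) → (62.39,94.99) → (57.28,99.63) → (57.72,106.51) → (63.38,110.46) → (69.99,108.50) (closed)

[3] `<rect>` rectangle, #ff00ff→cut S749 F1026: (42.50,148.67) → (97.59,148.67) → (97.59,126.48) → (42.50,126.48) → (42.50,148.67) (closed)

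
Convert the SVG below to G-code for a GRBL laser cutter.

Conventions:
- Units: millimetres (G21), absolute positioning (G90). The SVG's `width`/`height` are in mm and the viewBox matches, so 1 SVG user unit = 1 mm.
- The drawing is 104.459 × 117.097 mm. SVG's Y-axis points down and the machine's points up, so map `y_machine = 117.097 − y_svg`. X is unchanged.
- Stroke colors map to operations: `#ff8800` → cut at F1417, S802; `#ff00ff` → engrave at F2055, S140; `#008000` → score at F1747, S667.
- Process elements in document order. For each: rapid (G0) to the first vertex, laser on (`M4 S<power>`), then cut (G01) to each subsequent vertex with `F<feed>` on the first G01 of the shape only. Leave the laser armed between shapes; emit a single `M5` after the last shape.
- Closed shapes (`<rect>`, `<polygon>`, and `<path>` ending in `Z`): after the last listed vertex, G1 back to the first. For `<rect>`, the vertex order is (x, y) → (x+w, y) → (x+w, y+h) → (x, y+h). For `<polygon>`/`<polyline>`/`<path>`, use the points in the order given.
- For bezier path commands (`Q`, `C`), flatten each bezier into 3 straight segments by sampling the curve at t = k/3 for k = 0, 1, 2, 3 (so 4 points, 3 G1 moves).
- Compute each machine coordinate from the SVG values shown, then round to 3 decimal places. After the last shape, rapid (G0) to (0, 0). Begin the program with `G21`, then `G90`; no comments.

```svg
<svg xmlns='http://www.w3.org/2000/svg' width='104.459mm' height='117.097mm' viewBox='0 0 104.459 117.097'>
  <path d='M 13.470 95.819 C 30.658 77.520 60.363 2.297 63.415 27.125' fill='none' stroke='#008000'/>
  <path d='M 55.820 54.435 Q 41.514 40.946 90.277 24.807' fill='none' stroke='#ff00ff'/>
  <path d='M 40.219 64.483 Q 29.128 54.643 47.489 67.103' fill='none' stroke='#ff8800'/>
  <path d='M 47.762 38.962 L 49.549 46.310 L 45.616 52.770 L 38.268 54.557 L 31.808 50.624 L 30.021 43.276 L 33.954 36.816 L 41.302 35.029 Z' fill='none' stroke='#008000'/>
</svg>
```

Since the viewBox matches the mm dimensions, user units are millimetres directly. The only transform is the Y-flip y_m = 117.097 − y_svg.

Shape 1 is a cubic bezier drawn with `<path>`. Its stroke #008000 means score at S667, F1747. After flipping Y the toolpath is (13.470,21.278) → (33.380,52.738) → (52.929,87.264) → (63.415,89.972).

Shape 2 is a quadratic bezier drawn with `<path>`. Its stroke #ff00ff means engrave at S140, F2055. After flipping Y the toolpath is (55.820,62.662) → (53.290,71.949) → (64.776,81.825) → (90.277,92.290).

Shape 3 is a quadratic bezier drawn with `<path>`. Its stroke #ff8800 means cut at S802, F1417. After flipping Y the toolpath is (40.219,52.614) → (36.097,56.696) → (38.521,55.823) → (47.489,49.994).

Shape 4 is a regular polygon drawn with `<path>`. Its stroke #008000 means score at S667, F1747. After flipping Y the toolpath is (47.762,78.135) → (49.549,70.787) → (45.616,64.327) → (38.268,62.540) → (31.808,66.473) → (30.021,73.821) → (33.954,80.281) → (41.302,82.068) → (47.762,78.135), returning to the start.

G21
G90
G0 X13.470 Y21.278
M4 S667
G01 X33.380 Y52.738 F1747
G01 X52.929 Y87.264
G01 X63.415 Y89.972
G0 X55.820 Y62.662
M4 S140
G01 X53.290 Y71.949 F2055
G01 X64.776 Y81.825
G01 X90.277 Y92.290
G0 X40.219 Y52.614
M4 S802
G01 X36.097 Y56.696 F1417
G01 X38.521 Y55.823
G01 X47.489 Y49.994
G0 X47.762 Y78.135
M4 S667
G01 X49.549 Y70.787 F1747
G01 X45.616 Y64.327
G01 X38.268 Y62.540
G01 X31.808 Y66.473
G01 X30.021 Y73.821
G01 X33.954 Y80.281
G01 X41.302 Y82.068
G01 X47.762 Y78.135
M5
G0 X0.000 Y0.000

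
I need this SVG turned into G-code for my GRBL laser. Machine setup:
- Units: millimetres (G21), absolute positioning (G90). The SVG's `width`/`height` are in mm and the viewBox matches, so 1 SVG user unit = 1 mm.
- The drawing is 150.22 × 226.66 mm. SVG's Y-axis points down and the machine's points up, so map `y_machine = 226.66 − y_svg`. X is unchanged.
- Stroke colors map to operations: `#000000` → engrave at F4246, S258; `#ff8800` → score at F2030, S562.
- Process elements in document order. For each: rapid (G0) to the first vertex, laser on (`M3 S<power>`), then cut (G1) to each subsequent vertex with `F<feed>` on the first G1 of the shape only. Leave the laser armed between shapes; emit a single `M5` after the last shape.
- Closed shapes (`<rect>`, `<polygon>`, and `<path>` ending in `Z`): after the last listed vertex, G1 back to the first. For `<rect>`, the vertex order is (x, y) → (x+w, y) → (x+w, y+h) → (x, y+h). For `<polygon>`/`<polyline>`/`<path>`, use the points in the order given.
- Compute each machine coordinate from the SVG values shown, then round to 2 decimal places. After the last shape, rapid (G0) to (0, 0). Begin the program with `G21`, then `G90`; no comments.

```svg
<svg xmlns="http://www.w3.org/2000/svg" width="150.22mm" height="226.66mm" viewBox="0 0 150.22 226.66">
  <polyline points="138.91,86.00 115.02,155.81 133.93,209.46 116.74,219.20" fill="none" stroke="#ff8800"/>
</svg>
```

Since the viewBox matches the mm dimensions, user units are millimetres directly. The only transform is the Y-flip y_m = 226.66 − y_svg.

Shape 1 is a open polyline drawn with `<polyline>`. Its stroke #ff8800 means score at S562, F2030. After flipping Y the toolpath is (138.91,140.66) → (115.02,70.85) → (133.93,17.20) → (116.74,7.46).

G21
G90
G0 X138.91 Y140.66
M3 S562
G1 X115.02 Y70.85 F2030
G1 X133.93 Y17.20
G1 X116.74 Y7.46
M5
G0 X0.00 Y0.00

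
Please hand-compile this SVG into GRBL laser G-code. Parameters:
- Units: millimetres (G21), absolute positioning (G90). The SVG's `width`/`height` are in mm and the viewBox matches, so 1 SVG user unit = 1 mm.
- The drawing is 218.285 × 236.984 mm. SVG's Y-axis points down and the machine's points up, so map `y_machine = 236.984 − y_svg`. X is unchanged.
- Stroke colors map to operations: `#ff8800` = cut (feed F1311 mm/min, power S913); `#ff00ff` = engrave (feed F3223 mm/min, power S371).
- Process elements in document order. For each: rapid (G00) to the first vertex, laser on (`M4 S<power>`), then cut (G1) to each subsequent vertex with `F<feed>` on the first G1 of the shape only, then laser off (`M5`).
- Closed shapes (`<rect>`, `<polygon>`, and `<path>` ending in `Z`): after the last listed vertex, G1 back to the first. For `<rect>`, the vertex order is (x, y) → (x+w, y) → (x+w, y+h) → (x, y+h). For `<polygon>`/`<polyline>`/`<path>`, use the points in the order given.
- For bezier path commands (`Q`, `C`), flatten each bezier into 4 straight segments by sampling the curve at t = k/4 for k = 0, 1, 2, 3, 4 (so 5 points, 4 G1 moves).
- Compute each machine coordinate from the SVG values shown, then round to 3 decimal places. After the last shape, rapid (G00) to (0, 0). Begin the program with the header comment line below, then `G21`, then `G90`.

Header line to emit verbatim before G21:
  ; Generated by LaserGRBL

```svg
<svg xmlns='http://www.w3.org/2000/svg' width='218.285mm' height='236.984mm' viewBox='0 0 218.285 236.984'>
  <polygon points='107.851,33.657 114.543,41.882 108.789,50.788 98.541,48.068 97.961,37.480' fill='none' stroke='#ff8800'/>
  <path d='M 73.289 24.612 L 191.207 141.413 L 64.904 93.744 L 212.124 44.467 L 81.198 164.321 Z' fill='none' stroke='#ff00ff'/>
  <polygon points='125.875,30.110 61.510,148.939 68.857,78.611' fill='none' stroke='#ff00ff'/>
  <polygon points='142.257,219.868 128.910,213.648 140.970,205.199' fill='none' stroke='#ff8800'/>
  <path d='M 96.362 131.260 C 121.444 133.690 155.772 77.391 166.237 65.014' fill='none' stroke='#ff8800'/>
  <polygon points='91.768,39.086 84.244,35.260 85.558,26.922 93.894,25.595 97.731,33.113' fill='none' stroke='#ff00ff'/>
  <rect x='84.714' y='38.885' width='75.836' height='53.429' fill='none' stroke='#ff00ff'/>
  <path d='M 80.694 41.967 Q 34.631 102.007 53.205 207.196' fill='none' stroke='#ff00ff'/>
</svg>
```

Since the viewBox matches the mm dimensions, user units are millimetres directly. The only transform is the Y-flip y_m = 236.984 − y_svg.

Shape 1 is a regular polygon drawn with `<polygon>`. Its stroke #ff8800 means cut at S913, F1311. After flipping Y the toolpath is (107.851,203.327) → (114.543,195.102) → (108.789,186.196) → (98.541,188.916) → (97.961,199.504) → (107.851,203.327), returning to the start.

Shape 2 is a closed polygon drawn with `<path>`. Its stroke #ff00ff means engrave at S371, F3223. After flipping Y the toolpath is (73.289,212.372) → (191.207,95.571) → (64.904,143.240) → (212.124,192.517) → (81.198,72.663) → (73.289,212.372), returning to the start.

Shape 3 is a closed polygon drawn with `<polygon>`. Its stroke #ff00ff means engrave at S371, F3223. After flipping Y the toolpath is (125.875,206.874) → (61.510,88.045) → (68.857,158.373) → (125.875,206.874), returning to the start.

Shape 4 is a regular polygon drawn with `<polygon>`. Its stroke #ff8800 means cut at S913, F1311. After flipping Y the toolpath is (142.257,17.116) → (128.910,23.336) → (140.970,31.785) → (142.257,17.116), returning to the start.

Shape 5 is a cubic bezier drawn with `<path>`. Its stroke #ff8800 means cut at S913, F1311. After flipping Y the toolpath is (96.362,105.724) → (116.390,113.309) → (136.781,133.294) → (154.431,156.056) → (166.237,171.970).

Shape 6 is a regular polygon drawn with `<polygon>`. Its stroke #ff00ff means engrave at S371, F3223. After flipping Y the toolpath is (91.768,197.898) → (84.244,201.724) → (85.558,210.062) → (93.894,211.389) → (97.731,203.871) → (91.768,197.898), returning to the start.

Shape 7 is a rectangle drawn with `<rect>`. Its stroke #ff00ff means engrave at S371, F3223. After flipping Y the toolpath is (84.714,198.099) → (160.550,198.099) → (160.550,144.670) → (84.714,144.670) → (84.714,198.099), returning to the start.

Shape 8 is a quadratic bezier drawn with `<path>`. Its stroke #ff00ff means engrave at S371, F3223. After flipping Y the toolpath is (80.694,195.017) → (61.702,162.175) → (50.790,123.690) → (47.958,79.561) → (53.205,29.788).

; Generated by LaserGRBL
G21
G90
G00 X107.851 Y203.327
M4 S913
G1 X114.543 Y195.102 F1311
G1 X108.789 Y186.196
G1 X98.541 Y188.916
G1 X97.961 Y199.504
G1 X107.851 Y203.327
M5
G00 X73.289 Y212.372
M4 S371
G1 X191.207 Y95.571 F3223
G1 X64.904 Y143.240
G1 X212.124 Y192.517
G1 X81.198 Y72.663
G1 X73.289 Y212.372
M5
G00 X125.875 Y206.874
M4 S371
G1 X61.510 Y88.045 F3223
G1 X68.857 Y158.373
G1 X125.875 Y206.874
M5
G00 X142.257 Y17.116
M4 S913
G1 X128.910 Y23.336 F1311
G1 X140.970 Y31.785
G1 X142.257 Y17.116
M5
G00 X96.362 Y105.724
M4 S913
G1 X116.390 Y113.309 F1311
G1 X136.781 Y133.294
G1 X154.431 Y156.056
G1 X166.237 Y171.970
M5
G00 X91.768 Y197.898
M4 S371
G1 X84.244 Y201.724 F3223
G1 X85.558 Y210.062
G1 X93.894 Y211.389
G1 X97.731 Y203.871
G1 X91.768 Y197.898
M5
G00 X84.714 Y198.099
M4 S371
G1 X160.550 Y198.099 F3223
G1 X160.550 Y144.670
G1 X84.714 Y144.670
G1 X84.714 Y198.099
M5
G00 X80.694 Y195.017
M4 S371
G1 X61.702 Y162.175 F3223
G1 X50.790 Y123.690
G1 X47.958 Y79.561
G1 X53.205 Y29.788
M5
G00 X0.000 Y0.000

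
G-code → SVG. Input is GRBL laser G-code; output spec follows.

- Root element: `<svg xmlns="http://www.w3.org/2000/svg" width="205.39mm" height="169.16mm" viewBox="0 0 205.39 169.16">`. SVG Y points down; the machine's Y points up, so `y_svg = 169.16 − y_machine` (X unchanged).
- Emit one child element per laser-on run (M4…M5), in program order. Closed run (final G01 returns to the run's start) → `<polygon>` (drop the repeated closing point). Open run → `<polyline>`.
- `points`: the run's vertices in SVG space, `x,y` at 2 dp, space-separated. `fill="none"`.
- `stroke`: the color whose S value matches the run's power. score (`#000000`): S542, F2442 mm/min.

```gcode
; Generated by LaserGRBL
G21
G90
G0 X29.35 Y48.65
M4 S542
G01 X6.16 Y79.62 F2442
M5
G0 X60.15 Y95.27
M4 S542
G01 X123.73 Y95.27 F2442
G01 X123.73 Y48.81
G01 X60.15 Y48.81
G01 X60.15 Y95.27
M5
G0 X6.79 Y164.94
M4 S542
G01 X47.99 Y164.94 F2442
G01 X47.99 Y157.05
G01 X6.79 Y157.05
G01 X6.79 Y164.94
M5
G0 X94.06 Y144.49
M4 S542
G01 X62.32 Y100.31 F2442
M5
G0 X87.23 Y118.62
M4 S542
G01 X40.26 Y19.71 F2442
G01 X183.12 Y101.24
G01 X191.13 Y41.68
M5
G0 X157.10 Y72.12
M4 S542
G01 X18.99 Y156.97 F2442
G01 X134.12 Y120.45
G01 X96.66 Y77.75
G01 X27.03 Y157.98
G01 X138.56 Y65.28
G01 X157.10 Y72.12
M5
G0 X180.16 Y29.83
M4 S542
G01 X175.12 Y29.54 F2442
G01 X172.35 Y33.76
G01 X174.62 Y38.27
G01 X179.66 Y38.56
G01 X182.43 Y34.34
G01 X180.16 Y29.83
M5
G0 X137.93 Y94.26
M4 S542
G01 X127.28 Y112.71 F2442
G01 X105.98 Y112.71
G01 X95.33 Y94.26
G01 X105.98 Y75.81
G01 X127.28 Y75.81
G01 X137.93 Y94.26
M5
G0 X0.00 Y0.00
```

y_svg = 169.16 − y_m. Every run uses S542, so all elements get stroke `#000000` (score).

[1] open run; points: 29.35,120.51 6.16,89.54

[2] closed run; points: 60.15,73.89 123.73,73.89 123.73,120.35 60.15,120.35

[3] closed run; points: 6.79,4.22 47.99,4.22 47.99,12.11 6.79,12.11

[4] open run; points: 94.06,24.67 62.32,68.85

[5] open run; points: 87.23,50.54 40.26,149.45 183.12,67.92 191.13,127.48

[6] closed run; points: 157.10,97.04 18.99,12.19 134.12,48.71 96.66,91.41 27.03,11.18 138.56,103.88

[7] closed run; points: 180.16,139.33 175.12,139.62 172.35,135.40 174.62,130.89 179.66,130.60 182.43,134.82

[8] closed run; points: 137.93,74.90 127.28,56.45 105.98,56.45 95.33,74.90 105.98,93.35 127.28,93.35

<svg xmlns="http://www.w3.org/2000/svg" width="205.39mm" height="169.16mm" viewBox="0 0 205.39 169.16">
  <polyline points="29.35,120.51 6.16,89.54" fill="none" stroke="#000000"/>
  <polygon points="60.15,73.89 123.73,73.89 123.73,120.35 60.15,120.35" fill="none" stroke="#000000"/>
  <polygon points="6.79,4.22 47.99,4.22 47.99,12.11 6.79,12.11" fill="none" stroke="#000000"/>
  <polyline points="94.06,24.67 62.32,68.85" fill="none" stroke="#000000"/>
  <polyline points="87.23,50.54 40.26,149.45 183.12,67.92 191.13,127.48" fill="none" stroke="#000000"/>
  <polygon points="157.10,97.04 18.99,12.19 134.12,48.71 96.66,91.41 27.03,11.18 138.56,103.88" fill="none" stroke="#000000"/>
  <polygon points="180.16,139.33 175.12,139.62 172.35,135.40 174.62,130.89 179.66,130.60 182.43,134.82" fill="none" stroke="#000000"/>
  <polygon points="137.93,74.90 127.28,56.45 105.98,56.45 95.33,74.90 105.98,93.35 127.28,93.35" fill="none" stroke="#000000"/>
</svg>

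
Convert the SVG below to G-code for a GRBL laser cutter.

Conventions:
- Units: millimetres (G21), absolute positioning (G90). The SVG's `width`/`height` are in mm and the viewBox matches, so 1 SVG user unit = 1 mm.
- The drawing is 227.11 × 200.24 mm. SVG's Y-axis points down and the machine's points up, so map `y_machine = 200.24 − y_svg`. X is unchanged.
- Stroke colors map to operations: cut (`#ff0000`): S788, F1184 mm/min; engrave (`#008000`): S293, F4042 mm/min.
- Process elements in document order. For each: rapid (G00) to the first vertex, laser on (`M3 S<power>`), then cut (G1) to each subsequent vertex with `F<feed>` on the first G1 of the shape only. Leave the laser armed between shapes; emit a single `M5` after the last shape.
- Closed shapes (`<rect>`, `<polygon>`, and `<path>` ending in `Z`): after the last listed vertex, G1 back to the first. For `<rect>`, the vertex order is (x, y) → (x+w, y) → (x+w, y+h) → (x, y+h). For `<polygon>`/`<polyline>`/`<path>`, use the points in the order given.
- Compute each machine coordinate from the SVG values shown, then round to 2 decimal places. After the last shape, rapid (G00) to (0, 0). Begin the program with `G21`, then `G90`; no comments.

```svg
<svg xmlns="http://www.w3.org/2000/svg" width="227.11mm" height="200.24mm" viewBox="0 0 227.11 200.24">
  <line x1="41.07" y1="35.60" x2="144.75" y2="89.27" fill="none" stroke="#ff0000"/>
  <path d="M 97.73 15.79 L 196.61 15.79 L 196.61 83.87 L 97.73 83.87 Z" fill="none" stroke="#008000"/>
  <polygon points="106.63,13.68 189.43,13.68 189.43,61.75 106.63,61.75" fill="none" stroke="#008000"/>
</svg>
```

G21
G90
G00 X41.07 Y164.64
M3 S788
G1 X144.75 Y110.97 F1184
G00 X97.73 Y184.45
M3 S293
G1 X196.61 Y184.45 F4042
G1 X196.61 Y116.37
G1 X97.73 Y116.37
G1 X97.73 Y184.45
G00 X106.63 Y186.56
M3 S293
G1 X189.43 Y186.56 F4042
G1 X189.43 Y138.49
G1 X106.63 Y138.49
G1 X106.63 Y186.56
M5
G00 X0.00 Y0.00

Since the viewBox matches the mm dimensions, user units are millimetres directly. The only transform is the Y-flip y_m = 200.24 − y_svg.

Shape 1 is a line segment drawn with `<line>`. Its stroke #ff0000 means cut at S788, F1184. After flipping Y the toolpath is (41.07,164.64) → (144.75,110.97).

Shape 2 is a rectangle drawn with `<path>`. Its stroke #008000 means engrave at S293, F4042. After flipping Y the toolpath is (97.73,184.45) → (196.61,184.45) → (196.61,116.37) → (97.73,116.37) → (97.73,184.45), returning to the start.

Shape 3 is a rectangle drawn with `<polygon>`. Its stroke #008000 means engrave at S293, F4042. After flipping Y the toolpath is (106.63,186.56) → (189.43,186.56) → (189.43,138.49) → (106.63,138.49) → (106.63,186.56), returning to the start.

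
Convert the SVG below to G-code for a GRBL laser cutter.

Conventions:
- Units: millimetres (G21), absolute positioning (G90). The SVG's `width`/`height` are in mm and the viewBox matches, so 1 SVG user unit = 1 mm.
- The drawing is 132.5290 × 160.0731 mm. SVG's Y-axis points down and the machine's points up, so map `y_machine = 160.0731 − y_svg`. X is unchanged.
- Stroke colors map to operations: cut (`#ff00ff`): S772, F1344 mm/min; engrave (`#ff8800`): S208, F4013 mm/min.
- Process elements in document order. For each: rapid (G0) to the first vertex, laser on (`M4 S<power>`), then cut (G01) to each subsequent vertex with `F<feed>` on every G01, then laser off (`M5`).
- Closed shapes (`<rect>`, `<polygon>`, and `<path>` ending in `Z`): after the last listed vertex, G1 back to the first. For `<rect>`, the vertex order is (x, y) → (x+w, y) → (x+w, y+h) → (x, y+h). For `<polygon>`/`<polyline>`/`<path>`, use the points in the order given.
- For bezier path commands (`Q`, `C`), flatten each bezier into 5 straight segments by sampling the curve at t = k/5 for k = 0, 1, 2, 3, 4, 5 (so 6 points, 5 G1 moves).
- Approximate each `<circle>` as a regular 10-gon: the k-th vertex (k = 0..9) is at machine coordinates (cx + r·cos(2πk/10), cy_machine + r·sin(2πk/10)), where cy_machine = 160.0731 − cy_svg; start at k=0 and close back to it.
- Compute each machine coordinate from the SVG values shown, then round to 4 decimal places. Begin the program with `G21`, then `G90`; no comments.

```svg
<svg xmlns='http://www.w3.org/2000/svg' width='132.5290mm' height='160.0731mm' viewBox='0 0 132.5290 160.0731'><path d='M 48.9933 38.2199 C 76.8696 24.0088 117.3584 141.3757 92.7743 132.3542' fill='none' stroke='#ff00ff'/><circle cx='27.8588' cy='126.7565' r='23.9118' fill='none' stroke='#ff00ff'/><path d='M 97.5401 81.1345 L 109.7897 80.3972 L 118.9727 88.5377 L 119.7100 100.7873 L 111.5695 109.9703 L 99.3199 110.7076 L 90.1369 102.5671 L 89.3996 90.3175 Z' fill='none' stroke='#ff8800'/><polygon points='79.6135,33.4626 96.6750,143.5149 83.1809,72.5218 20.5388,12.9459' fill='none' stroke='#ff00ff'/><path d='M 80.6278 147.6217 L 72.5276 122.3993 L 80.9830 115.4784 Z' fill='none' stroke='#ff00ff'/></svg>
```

1 u = 1 mm; y_m = 160.0731 − y.

[1] `<path>` cubic bezier, #ff00ff→cut S772 F1344: (48.9933,121.8532) → (66.6111,116.6542) → (83.5270,92.2589) → (96.0121,61.0497) → (100.3375,35.4089) → (92.7743,27.7189)

[2] `<circle>` circle, #ff00ff→cut S772 F1344: (51.7706,33.3166) → (47.2039,47.3716) → (35.2480,56.0581) → (20.4696,56.0581) → (8.5137,47.3716) → (3.9470,33.3166) → (8.5137,19.2616) → (20.4696,10.5751) → (35.2480,10.5751) → (47.2039,19.2616) → (51.7706,33.3166) (closed)

[3] `<path>` regular polygon, #ff8800→engrave S208 F4013: (97.5401,78.9386) → (109.7897,79.6759) → (118.9727,71.5354) → (119.7100,59.2858) → (111.5695,50.1028) → (99.3199,49.3655) → (90.1369,57.5060) → (89.3996,69.7556) → (97.5401,78.9386) (closed)

[4] `<polygon>` closed polygon, #ff00ff→cut S772 F1344: (79.6135,126.6105) → (96.6750,16.5582) → (83.1809,87.5513) → (20.5388,147.1272) → (79.6135,126.6105) (closed)

[5] `<path>` closed polygon, #ff00ff→cut S772 F1344: (80.6278,12.4514) → (72.5276,37.6738) → (80.9830,44.5947) → (80.6278,12.4514) (closed)

G21
G90
G0 X48.9933 Y121.8532
M4 S772
G01 X66.6111 Y116.6542 F1344
G01 X83.5270 Y92.2589 F1344
G01 X96.0121 Y61.0497 F1344
G01 X100.3375 Y35.4089 F1344
G01 X92.7743 Y27.7189 F1344
M5
G0 X51.7706 Y33.3166
M4 S772
G01 X47.2039 Y47.3716 F1344
G01 X35.2480 Y56.0581 F1344
G01 X20.4696 Y56.0581 F1344
G01 X8.5137 Y47.3716 F1344
G01 X3.9470 Y33.3166 F1344
G01 X8.5137 Y19.2616 F1344
G01 X20.4696 Y10.5751 F1344
G01 X35.2480 Y10.5751 F1344
G01 X47.2039 Y19.2616 F1344
G01 X51.7706 Y33.3166 F1344
M5
G0 X97.5401 Y78.9386
M4 S208
G01 X109.7897 Y79.6759 F4013
G01 X118.9727 Y71.5354 F4013
G01 X119.7100 Y59.2858 F4013
G01 X111.5695 Y50.1028 F4013
G01 X99.3199 Y49.3655 F4013
G01 X90.1369 Y57.5060 F4013
G01 X89.3996 Y69.7556 F4013
G01 X97.5401 Y78.9386 F4013
M5
G0 X79.6135 Y126.6105
M4 S772
G01 X96.6750 Y16.5582 F1344
G01 X83.1809 Y87.5513 F1344
G01 X20.5388 Y147.1272 F1344
G01 X79.6135 Y126.6105 F1344
M5
G0 X80.6278 Y12.4514
M4 S772
G01 X72.5276 Y37.6738 F1344
G01 X80.9830 Y44.5947 F1344
G01 X80.6278 Y12.4514 F1344
M5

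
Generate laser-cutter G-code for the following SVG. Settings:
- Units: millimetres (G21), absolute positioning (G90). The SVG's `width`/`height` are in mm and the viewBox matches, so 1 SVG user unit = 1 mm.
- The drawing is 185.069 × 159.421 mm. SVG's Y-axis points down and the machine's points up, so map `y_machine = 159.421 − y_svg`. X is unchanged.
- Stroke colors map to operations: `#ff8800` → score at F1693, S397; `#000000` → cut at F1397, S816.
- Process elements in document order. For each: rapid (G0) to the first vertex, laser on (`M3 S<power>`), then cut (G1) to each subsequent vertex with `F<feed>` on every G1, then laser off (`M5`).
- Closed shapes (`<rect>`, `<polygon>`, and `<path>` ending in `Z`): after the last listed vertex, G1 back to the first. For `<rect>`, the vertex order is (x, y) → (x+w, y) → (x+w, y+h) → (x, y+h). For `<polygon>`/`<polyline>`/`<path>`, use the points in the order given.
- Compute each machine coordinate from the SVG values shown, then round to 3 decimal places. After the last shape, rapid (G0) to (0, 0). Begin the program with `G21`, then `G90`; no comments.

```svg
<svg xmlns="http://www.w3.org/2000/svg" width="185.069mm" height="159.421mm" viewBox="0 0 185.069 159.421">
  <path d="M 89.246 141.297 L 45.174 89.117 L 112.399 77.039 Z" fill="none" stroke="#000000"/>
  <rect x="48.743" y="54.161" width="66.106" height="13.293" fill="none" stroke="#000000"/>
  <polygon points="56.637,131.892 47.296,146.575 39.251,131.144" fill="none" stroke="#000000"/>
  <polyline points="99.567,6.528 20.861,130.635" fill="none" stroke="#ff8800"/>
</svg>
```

viewBox `0 0 185.069 159.421` with mm width/height → 1 unit = 1 mm. Flip: y_m = 159.421 − y_svg.

**Shape 1** — `<path>` regular polygon, stroke `#000000` → cut (S816, F1397). Machine vertices: (89.246,18.124) → (45.174,70.304) → (112.399,82.382) → (89.246,18.124). Closed: final G1 returns to the first vertex.

**Shape 2** — `<rect>` rectangle, stroke `#000000` → cut (S816, F1397). Machine vertices: (48.743,105.260) → (114.849,105.260) → (114.849,91.967) → (48.743,91.967) → (48.743,105.260). Closed: final G1 returns to the first vertex.

**Shape 3** — `<polygon>` regular polygon, stroke `#000000` → cut (S816, F1397). Machine vertices: (56.637,27.529) → (47.296,12.846) → (39.251,28.277) → (56.637,27.529). Closed: final G1 returns to the first vertex.

**Shape 4** — `<polyline>` line segment, stroke `#ff8800` → score (S397, F1693). Machine vertices: (99.567,152.893) → (20.861,28.786). Open path.

G21
G90
G0 X89.246 Y18.124
M3 S816
G1 X45.174 Y70.304 F1397
G1 X112.399 Y82.382 F1397
G1 X89.246 Y18.124 F1397
M5
G0 X48.743 Y105.260
M3 S816
G1 X114.849 Y105.260 F1397
G1 X114.849 Y91.967 F1397
G1 X48.743 Y91.967 F1397
G1 X48.743 Y105.260 F1397
M5
G0 X56.637 Y27.529
M3 S816
G1 X47.296 Y12.846 F1397
G1 X39.251 Y28.277 F1397
G1 X56.637 Y27.529 F1397
M5
G0 X99.567 Y152.893
M3 S397
G1 X20.861 Y28.786 F1693
M5
G0 X0.000 Y0.000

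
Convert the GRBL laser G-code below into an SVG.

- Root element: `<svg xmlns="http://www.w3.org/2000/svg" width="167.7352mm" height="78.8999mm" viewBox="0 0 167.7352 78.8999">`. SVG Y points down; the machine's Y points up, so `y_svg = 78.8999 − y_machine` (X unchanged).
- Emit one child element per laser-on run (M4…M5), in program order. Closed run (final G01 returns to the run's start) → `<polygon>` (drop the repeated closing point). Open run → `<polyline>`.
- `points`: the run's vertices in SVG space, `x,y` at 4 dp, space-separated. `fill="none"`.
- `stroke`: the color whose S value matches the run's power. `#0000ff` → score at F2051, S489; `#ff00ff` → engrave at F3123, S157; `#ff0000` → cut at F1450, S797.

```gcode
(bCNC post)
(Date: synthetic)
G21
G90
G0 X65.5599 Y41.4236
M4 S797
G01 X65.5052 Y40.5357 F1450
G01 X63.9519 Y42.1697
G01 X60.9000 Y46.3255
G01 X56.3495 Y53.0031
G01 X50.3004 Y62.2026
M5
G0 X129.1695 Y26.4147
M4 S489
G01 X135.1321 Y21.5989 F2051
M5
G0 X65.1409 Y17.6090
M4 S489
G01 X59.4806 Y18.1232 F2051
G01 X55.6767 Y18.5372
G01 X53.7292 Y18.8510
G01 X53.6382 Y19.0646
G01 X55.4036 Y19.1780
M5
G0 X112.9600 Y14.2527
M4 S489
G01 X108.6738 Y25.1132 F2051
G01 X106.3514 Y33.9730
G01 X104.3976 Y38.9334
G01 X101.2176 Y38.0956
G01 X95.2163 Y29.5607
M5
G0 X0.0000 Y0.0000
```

<svg xmlns="http://www.w3.org/2000/svg" width="167.7352mm" height="78.8999mm" viewBox="0 0 167.7352 78.8999">
  <polyline points="65.5599,37.4763 65.5052,38.3642 63.9519,36.7302 60.9000,32.5744 56.3495,25.8968 50.3004,16.6973" fill="none" stroke="#ff0000"/>
  <polyline points="129.1695,52.4852 135.1321,57.3010" fill="none" stroke="#0000ff"/>
  <polyline points="65.1409,61.2909 59.4806,60.7767 55.6767,60.3627 53.7292,60.0489 53.6382,59.8353 55.4036,59.7219" fill="none" stroke="#0000ff"/>
  <polyline points="112.9600,64.6472 108.6738,53.7867 106.3514,44.9269 104.3976,39.9665 101.2176,40.8043 95.2163,49.3392" fill="none" stroke="#0000ff"/>
</svg>

Machine Y-up, SVG Y-down with viewBox height 78.8999, so y_svg = 78.8999 − y_machine; X carries over.

Run 1: the run's S797 means `#ff0000` (cut). The run is open, so emit a `<polyline>` with points (Y-flipped): 65.5599,37.4763 65.5052,38.3642 63.9519,36.7302 60.9000,32.5744 56.3495,25.8968 50.3004,16.6973.

Run 2: power S489 maps to stroke `#0000ff` (score). The run is open, so emit a `<polyline>` with points (Y-flipped): 129.1695,52.4852 135.1321,57.3010.

Run 3: S489 ⇒ score layer `#0000ff`. The run is open, so emit a `<polyline>` with points (Y-flipped): 65.1409,61.2909 59.4806,60.7767 55.6767,60.3627 53.7292,60.0489 53.6382,59.8353 55.4036,59.7219.

Run 4: the run's S489 means `#0000ff` (score). The run is open, so emit a `<polyline>` with points (Y-flipped): 112.9600,64.6472 108.6738,53.7867 106.3514,44.9269 104.3976,39.9665 101.2176,40.8043 95.2163,49.3392.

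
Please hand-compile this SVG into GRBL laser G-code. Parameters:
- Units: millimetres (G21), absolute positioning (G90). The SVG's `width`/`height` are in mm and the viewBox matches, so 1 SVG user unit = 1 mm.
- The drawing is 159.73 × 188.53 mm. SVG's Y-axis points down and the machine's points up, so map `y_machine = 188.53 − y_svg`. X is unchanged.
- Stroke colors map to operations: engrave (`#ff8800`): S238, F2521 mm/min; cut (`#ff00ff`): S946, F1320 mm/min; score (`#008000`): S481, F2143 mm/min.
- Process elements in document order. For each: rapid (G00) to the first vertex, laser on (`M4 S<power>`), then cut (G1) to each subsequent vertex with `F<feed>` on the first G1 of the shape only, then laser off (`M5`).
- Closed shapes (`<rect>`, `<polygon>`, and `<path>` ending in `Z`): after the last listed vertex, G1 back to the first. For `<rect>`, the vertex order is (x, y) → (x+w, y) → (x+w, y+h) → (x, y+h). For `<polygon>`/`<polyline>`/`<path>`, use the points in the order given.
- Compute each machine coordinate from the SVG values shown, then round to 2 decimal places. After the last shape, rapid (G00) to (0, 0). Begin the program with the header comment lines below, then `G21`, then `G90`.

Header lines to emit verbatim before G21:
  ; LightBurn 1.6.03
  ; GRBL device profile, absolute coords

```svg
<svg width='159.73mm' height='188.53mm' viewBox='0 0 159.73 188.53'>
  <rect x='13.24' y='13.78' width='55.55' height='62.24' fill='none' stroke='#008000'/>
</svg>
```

Since the viewBox matches the mm dimensions, user units are millimetres directly. The only transform is the Y-flip y_m = 188.53 − y_svg.

Shape 1 is a rectangle drawn with `<rect>`. Its stroke #008000 means score at S481, F2143. After flipping Y the toolpath is (13.24,174.75) → (68.79,174.75) → (68.79,112.51) → (13.24,112.51) → (13.24,174.75), returning to the start.

; LightBurn 1.6.03
; GRBL device profile, absolute coords
G21
G90
G00 X13.24 Y174.75
M4 S481
G1 X68.79 Y174.75 F2143
G1 X68.79 Y112.51
G1 X13.24 Y112.51
G1 X13.24 Y174.75
M5
G00 X0.00 Y0.00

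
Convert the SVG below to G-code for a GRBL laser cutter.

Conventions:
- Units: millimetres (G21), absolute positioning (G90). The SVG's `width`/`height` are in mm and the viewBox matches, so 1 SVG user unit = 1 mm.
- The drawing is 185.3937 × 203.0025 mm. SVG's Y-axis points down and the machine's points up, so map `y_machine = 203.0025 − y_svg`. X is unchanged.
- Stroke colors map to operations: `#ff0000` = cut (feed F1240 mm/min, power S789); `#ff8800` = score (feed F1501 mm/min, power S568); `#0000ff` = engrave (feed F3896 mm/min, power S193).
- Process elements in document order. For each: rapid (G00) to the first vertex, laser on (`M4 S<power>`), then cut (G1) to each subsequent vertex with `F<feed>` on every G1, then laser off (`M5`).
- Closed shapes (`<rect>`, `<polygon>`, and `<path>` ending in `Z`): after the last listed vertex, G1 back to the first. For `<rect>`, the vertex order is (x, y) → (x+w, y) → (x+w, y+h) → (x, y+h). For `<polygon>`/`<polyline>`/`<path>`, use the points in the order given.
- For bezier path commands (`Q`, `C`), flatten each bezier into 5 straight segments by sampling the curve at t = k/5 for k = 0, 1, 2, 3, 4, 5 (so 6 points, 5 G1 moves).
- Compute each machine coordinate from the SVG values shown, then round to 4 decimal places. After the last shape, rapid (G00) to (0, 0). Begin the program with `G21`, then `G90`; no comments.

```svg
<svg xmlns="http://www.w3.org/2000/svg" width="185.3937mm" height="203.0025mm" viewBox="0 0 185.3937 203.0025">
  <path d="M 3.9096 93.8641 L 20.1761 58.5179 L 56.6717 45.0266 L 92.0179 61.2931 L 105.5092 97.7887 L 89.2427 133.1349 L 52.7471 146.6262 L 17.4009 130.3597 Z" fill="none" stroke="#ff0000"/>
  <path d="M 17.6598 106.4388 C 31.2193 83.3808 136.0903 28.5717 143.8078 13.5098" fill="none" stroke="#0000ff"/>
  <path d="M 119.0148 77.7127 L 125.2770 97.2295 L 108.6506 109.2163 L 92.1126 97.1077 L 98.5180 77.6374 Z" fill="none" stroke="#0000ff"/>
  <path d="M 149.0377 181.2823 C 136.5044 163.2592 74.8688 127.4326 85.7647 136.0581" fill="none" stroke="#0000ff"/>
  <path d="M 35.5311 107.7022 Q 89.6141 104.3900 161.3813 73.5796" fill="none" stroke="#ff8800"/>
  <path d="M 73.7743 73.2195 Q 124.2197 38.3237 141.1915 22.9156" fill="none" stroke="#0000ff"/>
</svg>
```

G21
G90
G00 X3.9096 Y109.1384
M4 S789
G1 X20.1761 Y144.4846 F1240
G1 X56.6717 Y157.9759 F1240
G1 X92.0179 Y141.7094 F1240
G1 X105.5092 Y105.2138 F1240
G1 X89.2427 Y69.8676 F1240
G1 X52.7471 Y56.3763 F1240
G1 X17.4009 Y72.6428 F1240
G1 X3.9096 Y109.1384 F1240
M5
G00 X17.6598 Y96.5637
M4 S193
G1 X35.2452 Y113.6366 F3896
G1 X65.6990 Y134.8979 F3896
G1 X99.9749 Y156.9157 F3896
G1 X129.0266 Y176.2579 F3896
G1 X143.8078 Y189.4927 F3896
M5
G00 X119.0148 Y125.2898
M4 S193
G1 X125.2770 Y105.7730 F3896
G1 X108.6506 Y93.7862 F3896
G1 X92.1126 Y105.8948 F3896
G1 X98.5180 Y125.3651 F3896
G1 X119.0148 Y125.2898 F3896
M5
G00 X149.0377 Y21.7202
M4 S193
G1 X136.5985 Y34.1724 F3896
G1 X118.2132 Y47.9092 F3896
G1 X99.7202 Y59.9424 F3896
G1 X86.9579 Y67.2835 F3896
G1 X85.7647 Y66.9444 F3896
M5
G00 X35.5311 Y95.3003
M4 S568
G1 X57.8717 Y97.7251 F1501
G1 X81.6270 Y102.3498 F1501
G1 X106.7970 Y109.1743 F1501
G1 X133.3818 Y118.1987 F1501
G1 X161.3813 Y129.4229 F1501
M5
G00 X73.7743 Y129.7830
M4 S193
G1 X92.6135 Y142.9618 F3896
G1 X108.7748 Y154.5816 F3896
G1 X122.2583 Y164.6424 F3896
G1 X133.0638 Y173.1442 F3896
G1 X141.1915 Y180.0869 F3896
M5
G00 X0.0000 Y0.0000

viewBox `0 0 185.3937 203.0025` with mm width/height → 1 unit = 1 mm. Flip: y_m = 203.0025 − y_svg.

**Shape 1** — `<path>` regular polygon, stroke `#ff0000` → cut (S789, F1240). Machine vertices: (3.9096,109.1384) → (20.1761,144.4846) → (56.6717,157.9759) → (92.0179,141.7094) → (105.5092,105.2138) → (89.2427,69.8676) → (52.7471,56.3763) → (17.4009,72.6428) → (3.9096,109.1384). Closed: final G1 returns to the first vertex.

**Shape 2** — `<path>` cubic bezier, stroke `#0000ff` → engrave (S193, F3896). Control points (SVG): P0=(17.6598,106.4388), P1=(31.2193,83.3808), P2=(136.0903,28.5717), P3=(143.8078,13.5098); sampled at t=k/5. Machine vertices: (17.6598,96.5637) → (35.2452,113.6366) → (65.6990,134.8979) → (99.9749,156.9157) → (129.0266,176.2579) → (143.8078,189.4927). Open path.

**Shape 3** — `<path>` regular polygon, stroke `#0000ff` → engrave (S193, F3896). Machine vertices: (119.0148,125.2898) → (125.2770,105.7730) → (108.6506,93.7862) → (92.1126,105.8948) → (98.5180,125.3651) → (119.0148,125.2898). Closed: final G1 returns to the first vertex.

**Shape 4** — `<path>` cubic bezier, stroke `#0000ff` → engrave (S193, F3896). Control points (SVG): P0=(149.0377,181.2823), P1=(136.5044,163.2592), P2=(74.8688,127.4326), P3=(85.7647,136.0581); sampled at t=k/5. Machine vertices: (149.0377,21.7202) → (136.5985,34.1724) → (118.2132,47.9092) → (99.7202,59.9424) → (86.9579,67.2835) → (85.7647,66.9444). Open path.

**Shape 5** — `<path>` quadratic bezier, stroke `#ff8800` → score (S568, F1501). Control points (SVG): P0=(35.5311,107.7022), P1=(89.6141,104.3900), P2=(161.3813,73.5796); sampled at t=k/5. Machine vertices: (35.5311,95.3003) → (57.8717,97.7251) → (81.6270,102.3498) → (106.7970,109.1743) → (133.3818,118.1987) → (161.3813,129.4229). Open path.

**Shape 6** — `<path>` quadratic bezier, stroke `#0000ff` → engrave (S193, F3896). Control points (SVG): P0=(73.7743,73.2195), P1=(124.2197,38.3237), P2=(141.1915,22.9156); sampled at t=k/5. Machine vertices: (73.7743,129.7830) → (92.6135,142.9618) → (108.7748,154.5816) → (122.2583,164.6424) → (133.0638,173.1442) → (141.1915,180.0869). Open path.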